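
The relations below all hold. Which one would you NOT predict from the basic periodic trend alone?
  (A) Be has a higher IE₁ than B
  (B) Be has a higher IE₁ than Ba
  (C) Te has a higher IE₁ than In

(A)

The general trend: IE₁ increases across a period and decreases down a group.
(A) Be (period 2, group 2) vs B (period 2, group 13): the stated order contradicts the simple trend.
(B) Be (period 2, group 2) vs Ba (period 6, group 2): the stated order agrees with the simple trend.
(C) Te (period 5, group 16) vs In (period 5, group 13): the stated order agrees with the simple trend.
The exception is (A): removing B's lone 2p electron is easier than breaking Be's filled 2s².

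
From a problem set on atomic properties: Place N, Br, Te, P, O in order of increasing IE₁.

N is in period 2, group 15; O is in period 2, group 16; P is in period 3, group 15; Br is in period 4, group 17; Te is in period 5, group 16.
Across a period the outer electron is held more tightly (higher IE₁); down a group it sits in a higher shell, more shielded, and comes off more easily.
These span different periods and groups, so the two trends combine.
P > Te: the two effects oppose for this pair; the down-group effect wins (1012 vs 869 kJ/mol).
Br > P: period and group pull opposite ways; the across-period shift dominates (1140 vs 1012 kJ/mol).
O > Br: period and group pull opposite ways; the down-group shift dominates (1314 vs 1140 kJ/mol).
N > O: this pair runs against the simple trend — see the exception note.
Note the exception: N has a higher first ionization energy than O, contrary to the simple trend — pairing an electron in O's 2p⁴ costs repulsion energy, so O ionizes more easily than half-filled N (2p³).
Tabulated first ionization energy (kJ/mol): N 1402, O 1314, P 1012, Br 1140, Te 869.
So from lowest to highest: Te < P < Br < O < N.

Te < P < Br < O < N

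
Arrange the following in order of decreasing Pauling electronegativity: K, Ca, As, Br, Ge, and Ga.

Br, As, Ge, Ga, Ca, K

Smaller atoms with higher effective nuclear charge are more electronegative.
All lie in period 4, so electronegativity increases left to right.
So from highest to lowest: Br > As > Ge > Ga > Ca > K.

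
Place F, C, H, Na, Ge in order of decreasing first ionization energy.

F > H > C > Ge > Na

H is in period 1, group 1; C is in period 2, group 14; F is in period 2, group 17; Na is in period 3, group 1; Ge is in period 4, group 14.
IE₁ increases left→right with effective nuclear charge and decreases top→bottom as the valence shell moves farther out.
Neither a single period nor a single group — weigh both effects.
Ge > Na: period and group pull opposite ways; the across-period shift dominates (762 vs 496 kJ/mol).
C > Ge: C sits above Ge in group 14, so the down-group effect alone puts C higher.
H > C: period and group pull opposite ways; the down-group shift dominates (1312 vs 1086 kJ/mol).
F > H: period and group pull opposite ways; the across-period shift dominates (1681 vs 1312 kJ/mol).
Approximate values (kJ/mol): H 1312, C 1086, F 1681, Na 496, Ge 762.
So from highest to lowest: F > H > C > Ge > Na.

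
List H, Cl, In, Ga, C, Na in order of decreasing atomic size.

H is in period 1, group 1; C is in period 2, group 14; Na is in period 3, group 1; Cl is in period 3, group 17; Ga is in period 4, group 13; In is in period 5, group 13.
Atomic radius shrinks across a period as nuclear charge pulls the same shell inward, and grows down a group as new shells are added.
These span different periods and groups, so the two trends combine.
C > H: period and group pull opposite ways; the down-group shift dominates (75 vs 32 pm).
Cl > C: period and group pull opposite ways; the down-group shift dominates (99 vs 75 pm).
Ga > Cl: relative to Cl, both the across-period and down-group shifts push Ga's atomic radius up.
In > Ga: they share group 13; the group trend gives In the larger value.
Na > In: the two effects oppose for this pair; the across-period effect wins (155 vs 142 pm).
Tabulated atomic radius (pm): H 32, C 75, Na 155, Cl 99, Ga 124, In 142.
So from largest to smallest: Na > In > Ga > Cl > C > H.

Na, In, Ga, Cl, C, H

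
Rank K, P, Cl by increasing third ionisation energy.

P < Cl < K

The third ionization energy removes an electron from the +2 ion. For each element: K²⁺ is already 1 electron into the core; P²⁺ still has 3 valence electrons; Cl²⁺ still has 5 valence electrons.
Core electrons are held far more tightly than valence electrons, so K tops the IE_3 order.
Valence configurations: P²⁺ [Ne]3s²3p¹, Cl²⁺ [Ne]3s²3p³.
Tabulated IE_3 (kJ/mol): K 4420, P 2914, Cl 3822.
Overall IE_3 order: P < Cl < K.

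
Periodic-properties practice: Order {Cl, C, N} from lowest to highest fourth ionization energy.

Cl < C < N

After 3 electrons have been removed, what remains? Cl³⁺ still has 4 valence electrons; C³⁺ still has 1 valence electron; N³⁺ still has 2 valence electrons.
All are still removing valence electrons, so compare the +3 ions as you would atoms: IE_4 generally rises across a period (higher Z_eff) and falls down a group (larger shell), subject to the usual subshell exceptions.
Valence configurations: Cl³⁺ [Ne]3s²3p², C³⁺ [He]2s¹, N³⁺ [He]2s².
Approximate IE_4 values (kJ/mol): Cl 5159, C 6223, N 7475.
So the fourth ionization energies run Cl < C < N.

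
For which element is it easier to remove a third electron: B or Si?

Si

Consider each +2 ion: B²⁺ still has 1 valence electron; Si²⁺ still has 2 valence electrons.
All are still removing valence electrons, so compare the +2 ions as you would atoms: IE_3 generally rises across a period (higher Z_eff) and falls down a group (larger shell), subject to the usual subshell exceptions.
Valence configurations: B²⁺ [He]2s¹, Si²⁺ [Ne]3s².
The numbers (kJ/mol): B 3660, Si 3232.
So the third ionization energies run Si < B.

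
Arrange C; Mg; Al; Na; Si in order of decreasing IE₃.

Mg > Na > C > Si > Al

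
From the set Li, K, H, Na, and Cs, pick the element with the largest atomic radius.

H is in period 1, group 1; Li is in period 2, group 1; Na is in period 3, group 1; K is in period 4, group 1; Cs is in period 6, group 1.
Radius decreases left→right (rising Z_eff, same n) and increases top→bottom (higher n).
All are in group 1, so atomic radius increases down the group.
The largest atomic radius among these belongs to Cs.

Cs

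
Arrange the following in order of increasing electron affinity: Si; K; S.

K, Si, S

Si is in period 3, group 14; S is in period 3, group 16; K is in period 4, group 1.
Electron affinity generally becomes more exothermic across a period toward the halogens and less exothermic down a group.
Here both period and group differ, so the two effects have to be weighed against each other.
Si > K: relative to K, both the across-period and down-group shifts push Si's electron affinity up.
S > Si: both are in period 3; the period trend gives S the larger value.
For reference (kJ/mol): Si 134, S 200, K 48.
So from lowest to highest: K < Si < S.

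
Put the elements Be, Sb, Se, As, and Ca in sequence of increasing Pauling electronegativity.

Ca < Be < Sb < As < Se

Smaller atoms with higher effective nuclear charge are more electronegative.
These span different periods and groups, so the two trends combine.
Be > Ca: Be sits above Ca in group 2, so the down-group effect alone puts Be higher.
Sb > Be: period and group pull opposite ways; the across-period shift dominates (2.05 vs 1.57).
As > Sb: they share group 15; the group trend gives As the larger value.
Se > As: Se lies to the right of As in period 4, so the across-period effect alone puts Se higher.
Approximate values (Pauling): Be 1.57, Ca 1.00, As 2.18, Se 2.55, Sb 2.05.
So from lowest to highest: Ca < Be < Sb < As < Se.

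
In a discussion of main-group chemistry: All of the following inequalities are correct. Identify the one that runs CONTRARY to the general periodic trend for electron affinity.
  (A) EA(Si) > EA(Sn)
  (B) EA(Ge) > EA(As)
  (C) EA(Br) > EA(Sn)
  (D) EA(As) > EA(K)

The general trend: electron affinity increases across a period and decreases down a group.
(A) Si (period 3, group 14) vs Sn (period 5, group 14): the stated order agrees with the simple trend.
(B) Ge (period 4, group 14) vs As (period 4, group 15): the stated order contradicts the simple trend.
(C) Br (period 4, group 17) vs Sn (period 5, group 14): the stated order agrees with the simple trend.
(D) As (period 4, group 15) vs K (period 4, group 1): the stated order agrees with the simple trend.
The exception is (B): adding an electron to As's half-filled 4p³ is unfavourable, so Ge (4p²) has the more exothermic EA.

(B)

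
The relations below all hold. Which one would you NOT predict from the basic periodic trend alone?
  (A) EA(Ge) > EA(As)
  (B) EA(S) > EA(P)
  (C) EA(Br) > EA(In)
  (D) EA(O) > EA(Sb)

The general trend: electron affinity increases across a period and decreases down a group.
(A) Ge (period 4, group 14) vs As (period 4, group 15): the stated order contradicts the simple trend.
(B) S (period 3, group 16) vs P (period 3, group 15): the stated order agrees with the simple trend.
(C) Br (period 4, group 17) vs In (period 5, group 13): the stated order agrees with the simple trend.
(D) O (period 2, group 16) vs Sb (period 5, group 15): the stated order agrees with the simple trend.
The exception is (A): adding an electron to As's half-filled 4p³ is unfavourable, so Ge (4p²) has the more exothermic EA.

(A)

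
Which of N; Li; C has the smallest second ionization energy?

C

Consider each +1 ion: N⁺ still has 4 valence electrons; Li⁺ is the bare [He] core; C⁺ still has 3 valence electrons.
Core electrons are held far more tightly than valence electrons, so Li tops the IE_2 order.
Valence configurations: N⁺ [He]2s²2p², C⁺ [He]2s²2p¹.
The numbers (kJ/mol): N 2856, Li 7298, C 2353.
Putting it together, IE_2: C < N < Li.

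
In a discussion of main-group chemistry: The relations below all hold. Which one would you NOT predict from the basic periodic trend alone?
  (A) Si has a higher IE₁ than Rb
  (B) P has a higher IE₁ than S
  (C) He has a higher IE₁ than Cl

(B)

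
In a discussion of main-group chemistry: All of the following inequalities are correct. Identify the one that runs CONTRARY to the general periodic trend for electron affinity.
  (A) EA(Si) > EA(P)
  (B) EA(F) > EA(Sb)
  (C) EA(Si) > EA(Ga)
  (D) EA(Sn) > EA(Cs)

(A)

The general trend: electron affinity increases across a period and decreases down a group.
(A) Si (period 3, group 14) vs P (period 3, group 15): the stated order contradicts the simple trend.
(B) F (period 2, group 17) vs Sb (period 5, group 15): the stated order agrees with the simple trend.
(C) Si (period 3, group 14) vs Ga (period 4, group 13): the stated order agrees with the simple trend.
(D) Sn (period 5, group 14) vs Cs (period 6, group 1): the stated order agrees with the simple trend.
The exception is (A): adding an electron to P's half-filled 3p³ is unfavourable, so Si (3p²) has the more exothermic EA.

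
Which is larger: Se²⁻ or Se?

Forming Se²⁻ adds 2 electrons to Se. More electron–electron repulsion in the same shell, with unchanged nuclear charge, lets the cloud expand.
An anion is larger than its parent atom: Se²⁻ > Se.

Se²⁻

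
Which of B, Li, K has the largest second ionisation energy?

Li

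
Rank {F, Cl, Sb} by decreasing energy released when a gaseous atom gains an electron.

F is in period 2, group 17; Cl is in period 3, group 17; Sb is in period 5, group 15.
EA tends to increase across a period and decrease down a group, though the pattern is less regular than for IE or radius.
Here both period and group differ, so the two effects have to be weighed against each other.
F > Sb: both effects reinforce here, so F is clearly the higher of the two.
Cl > F: this pair runs against the simple trend — see the exception note.
Note the exception: Cl has a higher electron affinity than F, contrary to the simple trend — F's small 2p subshell makes the incoming electron feel strong e⁻–e⁻ repulsion, so Cl actually releases more energy on gaining an electron.
Approximate values (kJ/mol): F 328, Cl 349, Sb 103.
So from highest to lowest: Cl > F > Sb.

Cl > F > Sb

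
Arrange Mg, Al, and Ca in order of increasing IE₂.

IE_2 is the cost of taking one more electron from the +1 cation: Mg⁺ still has 1 valence electron; Al⁺ still has 2 valence electrons; Ca⁺ still has 1 valence electron.
All are still removing valence electrons, so compare the +1 ions as you would atoms: IE_2 generally rises across a period (higher Z_eff) and falls down a group (larger shell), subject to the usual subshell exceptions.
Valence configurations: Mg⁺ [Ne]3s¹, Al⁺ [Ne]3s², Ca⁺ [Ar]4s¹.
The numbers (kJ/mol): Mg 1451, Al 1817, Ca 1145.
So the second ionization energies run Ca < Mg < Al.

Ca < Mg < Al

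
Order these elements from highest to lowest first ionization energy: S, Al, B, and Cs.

S, B, Al, Cs

B is in period 2, group 13; Al is in period 3, group 13; S is in period 3, group 16; Cs is in period 6, group 1.
IE₁ increases left→right with effective nuclear charge and decreases top→bottom as the valence shell moves farther out.
Neither a single period nor a single group — weigh both effects.
Al > Cs: relative to Cs, both the across-period and down-group shifts push Al's first ionization energy up.
B > Al: B sits above Al in group 13, so the down-group effect alone puts B higher.
S > B: period and group pull opposite ways; the across-period shift dominates (1000 vs 801 kJ/mol).
Approximate values (kJ/mol): B 801, Al 578, S 1000, Cs 376.
So from highest to lowest: S > B > Al > Cs.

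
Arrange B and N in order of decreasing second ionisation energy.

N > B

IE_2 is the cost of taking one more electron from the +1 cation: B⁺ still has 2 valence electrons; N⁺ still has 4 valence electrons.
All are still removing valence electrons, so compare the +1 ions as you would atoms: IE_2 generally rises across a period (higher Z_eff) and falls down a group (larger shell), subject to the usual subshell exceptions.
Valence configurations: B⁺ [He]2s², N⁺ [He]2s²2p².
Tabulated IE_2 (kJ/mol): B 2427, N 2856.
So the second ionization energies run B < N.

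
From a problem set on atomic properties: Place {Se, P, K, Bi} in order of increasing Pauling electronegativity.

P is in period 3, group 15; K is in period 4, group 1; Se is in period 4, group 16; Bi is in period 6, group 15.
EN rises left→right (higher Z_eff, smaller atoms) and falls top→bottom (larger, more shielded atoms).
These span different periods and groups, so the two trends combine.
Bi > K: the two effects oppose for this pair; the across-period effect wins (2.02 vs 0.82).
P > Bi: they share group 15; the group trend gives P the larger value.
Se > P: period and group pull opposite ways; the across-period shift dominates (2.55 vs 2.19).
Tabulated electronegativity (Pauling): P 2.19, K 0.82, Se 2.55, Bi 2.02.
So from lowest to highest: K < Bi < P < Se.

K, Bi, P, Se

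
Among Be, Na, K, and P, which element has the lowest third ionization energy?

Consider each +2 ion: Be²⁺ is the bare [He] core; Na²⁺ is already 1 electron into the core; K²⁺ is already 1 electron into the core; P²⁺ still has 3 valence electrons.
Core electrons are held far more tightly than valence electrons, so K, Na and Be top the IE_3 order.
The numbers (kJ/mol): Be 14849, Na 6910, K 4420, P 2914.
So the third ionization energies run P < K < Na < Be.

P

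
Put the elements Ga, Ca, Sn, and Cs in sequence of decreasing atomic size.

Cs, Ca, Sn, Ga

Ca is in period 4, group 2; Ga is in period 4, group 13; Sn is in period 5, group 14; Cs is in period 6, group 1.
Atomic radius shrinks across a period as nuclear charge pulls the same shell inward, and grows down a group as new shells are added.
These span different periods and groups, so the two trends combine.
Sn > Ga: the two effects oppose for this pair; the down-group effect wins (140 vs 124 pm).
Ca > Sn: period and group pull opposite ways; the across-period shift dominates (171 vs 140 pm).
Cs > Ca: relative to Ca, both the across-period and down-group shifts push Cs's atomic radius up.
Approximate values (pm): Ca 171, Ga 124, Sn 140, Cs 232.
So from largest to smallest: Cs > Ca > Sn > Ga.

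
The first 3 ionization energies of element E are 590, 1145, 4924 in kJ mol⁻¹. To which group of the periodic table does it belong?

Group 2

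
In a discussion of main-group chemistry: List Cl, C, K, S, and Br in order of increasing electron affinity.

K, C, S, Br, Cl

C is in period 2, group 14; S is in period 3, group 16; Cl is in period 3, group 17; K is in period 4, group 1; Br is in period 4, group 17.
Electron affinity generally becomes more exothermic across a period toward the halogens and less exothermic down a group.
These span different periods and groups, so the two trends combine.
C > K: relative to K, both the across-period and down-group shifts push C's electron affinity up.
S > C: period and group pull opposite ways; the across-period shift dominates (200 vs 122 kJ/mol).
Br > S: period and group pull opposite ways; the across-period shift dominates (325 vs 200 kJ/mol).
Cl > Br: they share group 17; the group trend gives Cl the larger value.
Tabulated electron affinity (kJ/mol): C 122, S 200, Cl 349, K 48, Br 325.
So from lowest to highest: K < C < S < Br < Cl.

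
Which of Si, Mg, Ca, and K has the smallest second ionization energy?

After 1 electron has been removed, what remains? Si⁺ still has 3 valence electrons; Mg⁺ still has 1 valence electron; Ca⁺ still has 1 valence electron; K⁺ is the bare [Ar] core.
Breaking into a closed-shell core is much more expensive than removing a leftover valence electron — K has the largest IE_2 here.
Valence configurations: Si⁺ [Ne]3s²3p¹, Mg⁺ [Ne]3s¹, Ca⁺ [Ar]4s¹.
Tabulated IE_2 (kJ/mol): Si 1577, Mg 1451, Ca 1145, K 3052.
Hence IE_2: Ca < Mg < Si < K.

Ca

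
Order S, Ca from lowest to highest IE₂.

Ca < S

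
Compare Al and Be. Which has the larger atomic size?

Al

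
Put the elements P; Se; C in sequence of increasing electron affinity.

P < C < Se

EA tends to increase across a period and decrease down a group, though the pattern is less regular than for IE or radius.
These sit on a diagonal, where the across-period and down-group effects partly cancel.
C > P: the two effects oppose for this pair; the down-group effect wins (122 vs 72 kJ/mol).
Se > C: period and group pull opposite ways; the across-period shift dominates (195 vs 122 kJ/mol).
For reference (kJ/mol): C 122, P 72, Se 195.
So from lowest to highest: P < C < Se.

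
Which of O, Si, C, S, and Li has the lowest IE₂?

Si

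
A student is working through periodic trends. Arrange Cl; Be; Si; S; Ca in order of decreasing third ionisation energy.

Be > Ca > Cl > S > Si

Consider each +2 ion: Cl²⁺ still has 5 valence electrons; Be²⁺ is the bare [He] core; Si²⁺ still has 2 valence electrons; S²⁺ still has 4 valence electrons; Ca²⁺ is the bare [Ar] core.
Core electrons are held far more tightly than valence electrons, so Ca and Be top the IE_3 order.
Valence configurations: Cl²⁺ [Ne]3s²3p³, Si²⁺ [Ne]3s², S²⁺ [Ne]3s²3p².
The numbers (kJ/mol): Cl 3822, Be 14849, Si 3232, S 3357, Ca 4912.
Overall IE_3 order: Si < S < Cl < Ca < Be.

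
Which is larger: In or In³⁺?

In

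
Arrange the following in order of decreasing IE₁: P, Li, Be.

P > Be > Li

Li is in period 2, group 1; Be is in period 2, group 2; P is in period 3, group 15.
First ionization energy rises across a period (greater Z_eff holds electrons more tightly) and falls down a group (valence electrons are farther from the nucleus).
These span different periods and groups, so the two trends combine.
Be > Li: both are in period 2; the period trend gives Be the larger value.
P > Be: the two effects oppose for this pair; the across-period effect wins (1012 vs 900 kJ/mol).
Tabulated first ionization energy (kJ/mol): Li 520, Be 900, P 1012.
So from highest to lowest: P > Be > Li.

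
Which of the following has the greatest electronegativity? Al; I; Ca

Al is in period 3, group 13; Ca is in period 4, group 2; I is in period 5, group 17.
Atoms toward the upper right of the periodic table pull bonding electrons most strongly.
These span different periods and groups, so the two trends combine.
Al > Ca: both effects reinforce here, so Al is clearly the higher of the two.
I > Al: period and group pull opposite ways; the across-period shift dominates (2.66 vs 1.61).
Approximate values (Pauling): Al 1.61, Ca 1.00, I 2.66.
The greatest electronegativity among these belongs to I.

I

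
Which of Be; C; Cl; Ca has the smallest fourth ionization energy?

Cl

IE_4 is the cost of taking one more electron from the +3 cation: Be³⁺ is already 1 electron into the core; C³⁺ still has 1 valence electron; Cl³⁺ still has 4 valence electrons; Ca³⁺ is already 1 electron into the core.
Pulling an electron out of a noble-gas core costs far more than removing a remaining valence electron, so Ca and Be sit at the high end of IE_4.
Valence configurations: C³⁺ [He]2s¹, Cl³⁺ [Ne]3s²3p².
Tabulated IE_4 (kJ/mol): Be 21007, C 6223, Cl 5159, Ca 6491.
So the fourth ionization energies run Cl < C < Ca < Be.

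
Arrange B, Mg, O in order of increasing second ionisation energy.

Mg, B, O

Consider each +1 ion: B⁺ still has 2 valence electrons; Mg⁺ still has 1 valence electron; O⁺ still has 5 valence electrons.
All are still removing valence electrons, so compare the +1 ions as you would atoms: IE_2 generally rises across a period (higher Z_eff) and falls down a group (larger shell), subject to the usual subshell exceptions.
Valence configurations: B⁺ [He]2s², Mg⁺ [Ne]3s¹, O⁺ [He]2s²2p³.
The numbers (kJ/mol): B 2427, Mg 1451, O 3388.
Overall IE_2 order: Mg < B < O.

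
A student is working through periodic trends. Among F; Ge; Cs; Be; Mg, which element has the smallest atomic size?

F

Be is in period 2, group 2; F is in period 2, group 17; Mg is in period 3, group 2; Ge is in period 4, group 14; Cs is in period 6, group 1.
Radius decreases left→right (rising Z_eff, same n) and increases top→bottom (higher n).
Here both period and group differ, so the two effects have to be weighed against each other.
Be > F: Be lies to the left of F in period 2, so the across-period effect alone puts Be larger.
Ge > Be: period and group pull opposite ways; the down-group shift dominates (121 vs 102 pm).
Mg > Ge: period and group pull opposite ways; the across-period shift dominates (139 vs 121 pm).
Cs > Mg: both effects reinforce here, so Cs is clearly the larger of the two.
Tabulated atomic radius (pm): Be 102, F 64, Mg 139, Ge 121, Cs 232.
The smallest atomic size among these belongs to F.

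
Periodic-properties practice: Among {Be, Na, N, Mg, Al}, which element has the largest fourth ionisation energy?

Be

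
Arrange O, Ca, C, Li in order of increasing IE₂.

Ca, C, O, Li

The second ionization energy removes an electron from the +1 ion. For each element: O⁺ still has 5 valence electrons; Ca⁺ still has 1 valence electron; C⁺ still has 3 valence electrons; Li⁺ is the bare [He] core.
Breaking into a closed-shell core is much more expensive than removing a leftover valence electron — Li has the largest IE_2 here.
Valence configurations: O⁺ [He]2s²2p³, Ca⁺ [Ar]4s¹, C⁺ [He]2s²2p¹.
Tabulated IE_2 (kJ/mol): O 3388, Ca 1145, C 2353, Li 7298.
Putting it together, IE_2: Ca < C < O < Li.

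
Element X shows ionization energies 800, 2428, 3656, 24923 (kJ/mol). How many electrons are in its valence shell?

3

Look for the largest jump between consecutive ionization energies: IE4/IE3 ≈ 6.8, far larger than any earlier ratio.
That jump marks the point where a core electron is being removed. So the atom has 3 valence electrons.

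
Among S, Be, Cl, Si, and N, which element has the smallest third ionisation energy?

Si

IE_3 is the cost of taking one more electron from the +2 cation: S²⁺ still has 4 valence electrons; Be²⁺ is the bare [He] core; Cl²⁺ still has 5 valence electrons; Si²⁺ still has 2 valence electrons; N²⁺ still has 3 valence electrons.
Core electrons are held far more tightly than valence electrons, so Be tops the IE_3 order.
Valence configurations: S²⁺ [Ne]3s²3p², Cl²⁺ [Ne]3s²3p³, Si²⁺ [Ne]3s², N²⁺ [He]2s²2p¹.
The numbers (kJ/mol): S 3357, Be 14849, Cl 3822, Si 3232, N 4578.
Overall IE_3 order: Si < S < Cl < N < Be.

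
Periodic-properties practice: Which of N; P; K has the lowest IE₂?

P

Consider each +1 ion: N⁺ still has 4 valence electrons; P⁺ still has 4 valence electrons; K⁺ is the bare [Ar] core.
Pulling an electron out of a noble-gas core costs far more than removing a remaining valence electron, so K sits at the high end of IE_2.
Valence configurations: N⁺ [He]2s²2p², P⁺ [Ne]3s²3p².
Approximate IE_2 values (kJ/mol): N 2856, P 1907, K 3052.
Putting it together, IE_2: P < N < K.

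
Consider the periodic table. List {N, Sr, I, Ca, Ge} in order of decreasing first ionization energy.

N > I > Ge > Ca > Sr

First ionization energy rises across a period (greater Z_eff holds electrons more tightly) and falls down a group (valence electrons are farther from the nucleus).
Neither a single period nor a single group — weigh both effects.
Ca > Sr: they share group 2; the group trend gives Ca the larger value.
Ge > Ca: Ge lies to the right of Ca in period 4, so the across-period effect alone puts Ge higher.
I > Ge: the two effects oppose for this pair; the across-period effect wins (1008 vs 762 kJ/mol).
N > I: the two effects oppose for this pair; the down-group effect wins (1402 vs 1008 kJ/mol).
Approximate values (kJ/mol): N 1402, Ca 590, Ge 762, Sr 550, I 1008.
So from highest to lowest: N > I > Ge > Ca > Sr.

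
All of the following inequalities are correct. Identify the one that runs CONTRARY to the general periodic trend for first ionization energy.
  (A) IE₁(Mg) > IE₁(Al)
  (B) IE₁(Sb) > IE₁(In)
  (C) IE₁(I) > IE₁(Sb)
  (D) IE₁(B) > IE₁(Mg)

(A)

The general trend: first ionization energy increases across a period and decreases down a group.
(A) Mg (period 3, group 2) vs Al (period 3, group 13): the stated order contradicts the simple trend.
(B) Sb (period 5, group 15) vs In (period 5, group 13): the stated order agrees with the simple trend.
(C) I (period 5, group 17) vs Sb (period 5, group 15): the stated order agrees with the simple trend.
(D) B (period 2, group 13) vs Mg (period 3, group 2): the stated order agrees with the simple trend.
The exception is (A): Al's single 3p electron is easier to remove than one from Mg's filled 3s².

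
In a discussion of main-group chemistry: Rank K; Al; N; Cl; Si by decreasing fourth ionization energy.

Al > N > K > Cl > Si

Consider each +3 ion: K³⁺ is already 2 electrons into the core; Al³⁺ is the bare [Ne] core; N³⁺ still has 2 valence electrons; Cl³⁺ still has 4 valence electrons; Si³⁺ still has 1 valence electron.
Usually core removal costs more than valence removal, but here the competition is close: a tightly held n=2 valence electron can cost more to remove than an n=3 core electron, so the actual values have to decide it.
Valence configurations: N³⁺ [He]2s², Cl³⁺ [Ne]3s²3p², Si³⁺ [Ne]3s¹.
Approximate IE_4 values (kJ/mol): K 5877, Al 11577, N 7475, Cl 5159, Si 4356.
Putting it together, IE_4: Si < Cl < K < N < Al.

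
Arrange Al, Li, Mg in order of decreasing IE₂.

After 1 electron has been removed, what remains? Al⁺ still has 2 valence electrons; Li⁺ is the bare [He] core; Mg⁺ still has 1 valence electron.
Pulling an electron out of a noble-gas core costs far more than removing a remaining valence electron, so Li sits at the high end of IE_2.
Valence configurations: Al⁺ [Ne]3s², Mg⁺ [Ne]3s¹.
The numbers (kJ/mol): Al 1817, Li 7298, Mg 1451.
So the second ionization energies run Mg < Al < Li.

Li > Al > Mg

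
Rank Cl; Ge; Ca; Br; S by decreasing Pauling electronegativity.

Cl, Br, S, Ge, Ca

S is in period 3, group 16; Cl is in period 3, group 17; Ca is in period 4, group 2; Ge is in period 4, group 14; Br is in period 4, group 17.
Electronegativity increases across a period and decreases down a group, tracking effective nuclear charge and atomic size.
Here both period and group differ, so the two effects have to be weighed against each other.
Ge > Ca: Ge lies to the right of Ca in period 4, so the across-period effect alone puts Ge higher.
S > Ge: relative to Ge, both the across-period and down-group shifts push S's electronegativity up.
Br > S: period and group pull opposite ways; the across-period shift dominates (2.96 vs 2.58).
Cl > Br: Cl sits above Br in group 17, so the down-group effect alone puts Cl higher.
Approximate values (Pauling): S 2.58, Cl 3.16, Ca 1.00, Ge 2.01, Br 2.96.
So from highest to lowest: Cl > Br > S > Ge > Ca.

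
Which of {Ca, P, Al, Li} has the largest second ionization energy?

Li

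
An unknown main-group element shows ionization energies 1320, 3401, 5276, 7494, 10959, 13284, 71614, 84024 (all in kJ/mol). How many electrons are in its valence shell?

6

Look for the largest jump between consecutive ionization energies: IE7/IE6 ≈ 5.4, far larger than any earlier ratio.
That jump marks the point where a core electron is being removed. So the atom has 6 valence electrons.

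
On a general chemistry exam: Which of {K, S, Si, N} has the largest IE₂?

K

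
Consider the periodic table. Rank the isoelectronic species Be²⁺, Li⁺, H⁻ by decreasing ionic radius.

All of these have 2 electrons, so size is governed by nuclear charge alone: the more protons, the stronger the pull on the same electron cloud, and the smaller the ion.
Nuclear charges: Be²⁺ (Z=4), Li⁺ (Z=3), H⁻ (Z=1).
Largest to smallest: H⁻ > Li⁺ > Be²⁺.

H⁻ > Li⁺ > Be²⁺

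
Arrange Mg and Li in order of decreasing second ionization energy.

Li > Mg

IE_2 is the cost of taking one more electron from the +1 cation: Mg⁺ still has 1 valence electron; Li⁺ is the bare [He] core.
Core electrons are held far more tightly than valence electrons, so Li tops the IE_2 order.
The numbers (kJ/mol): Mg 1451, Li 7298.
So the second ionization energies run Mg < Li.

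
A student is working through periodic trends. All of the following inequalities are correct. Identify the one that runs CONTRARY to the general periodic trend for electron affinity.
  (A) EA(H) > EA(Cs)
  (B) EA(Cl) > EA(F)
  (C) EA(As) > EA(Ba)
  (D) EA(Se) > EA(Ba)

(B)

The general trend: electron affinity increases across a period and decreases down a group.
(A) H (period 1, group 1) vs Cs (period 6, group 1): the stated order agrees with the simple trend.
(B) Cl (period 3, group 17) vs F (period 2, group 17): the stated order contradicts the simple trend.
(C) As (period 4, group 15) vs Ba (period 6, group 2): the stated order agrees with the simple trend.
(D) Se (period 4, group 16) vs Ba (period 6, group 2): the stated order agrees with the simple trend.
The exception is (B): F's small 2p subshell makes the incoming electron feel strong e⁻–e⁻ repulsion, so Cl actually releases more energy on gaining an electron.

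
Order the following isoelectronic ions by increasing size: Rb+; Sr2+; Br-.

All of these have 36 electrons, so size is governed by nuclear charge alone: the more protons, the stronger the pull on the same electron cloud, and the smaller the ion.
Nuclear charges: Sr2+ (Z=38), Rb+ (Z=37), Br- (Z=35).
Smallest to largest: Sr2+ < Rb+ < Br-.

Sr2+ < Rb+ < Br-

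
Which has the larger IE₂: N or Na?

After 1 electron has been removed, what remains? N⁺ still has 4 valence electrons; Na⁺ is the bare [Ne] core.
Core electrons are held far more tightly than valence electrons, so Na tops the IE_2 order.
Approximate IE_2 values (kJ/mol): N 2856, Na 4562.
Hence IE_2: N < Na.

Na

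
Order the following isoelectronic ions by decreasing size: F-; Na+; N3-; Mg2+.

All of these have 10 electrons, so size is governed by nuclear charge alone: the more protons, the stronger the pull on the same electron cloud, and the smaller the ion.
Nuclear charges: Mg2+ (Z=12), Na+ (Z=11), F- (Z=9), N3- (Z=7).
Largest to smallest: N3- > F- > Na+ > Mg2+.

N3- > F- > Na+ > Mg2+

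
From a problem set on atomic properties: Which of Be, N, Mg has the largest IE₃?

Be

IE_3 is the cost of taking one more electron from the +2 cation: Be²⁺ is the bare [He] core; N²⁺ still has 3 valence electrons; Mg²⁺ is the bare [Ne] core.
Core electrons are held far more tightly than valence electrons, so Mg and Be top the IE_3 order.
Tabulated IE_3 (kJ/mol): Be 14849, N 4578, Mg 7733.
Hence IE_3: N < Mg < Be.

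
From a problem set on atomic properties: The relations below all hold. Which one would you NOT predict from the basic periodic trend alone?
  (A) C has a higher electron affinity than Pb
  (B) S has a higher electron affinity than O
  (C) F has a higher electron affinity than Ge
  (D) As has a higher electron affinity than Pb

(B)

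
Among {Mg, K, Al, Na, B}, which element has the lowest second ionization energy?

The second ionization energy removes an electron from the +1 ion. For each element: Mg⁺ still has 1 valence electron; K⁺ is the bare [Ar] core; Al⁺ still has 2 valence electrons; Na⁺ is the bare [Ne] core; B⁺ still has 2 valence electrons.
Pulling an electron out of a noble-gas core costs far more than removing a remaining valence electron, so K and Na sit at the high end of IE_2.
Valence configurations: Mg⁺ [Ne]3s¹, Al⁺ [Ne]3s², B⁺ [He]2s².
The numbers (kJ/mol): Mg 1451, K 3052, Al 1817, Na 4562, B 2427.
Overall IE_2 order: Mg < Al < B < K < Na.

Mg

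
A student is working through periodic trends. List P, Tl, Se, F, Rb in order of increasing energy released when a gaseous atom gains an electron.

Tl < Rb < P < Se < F

EA tends to increase across a period and decrease down a group, though the pattern is less regular than for IE or radius.
Neither a single period nor a single group — weigh both effects.
Rb > Tl: the two effects oppose for this pair; the down-group effect wins (47 vs 19 kJ/mol).
P > Rb: relative to Rb, both the across-period and down-group shifts push P's electron affinity up.
Se > P: period and group pull opposite ways; the across-period shift dominates (195 vs 72 kJ/mol).
F > Se: both effects reinforce here, so F is clearly the higher of the two.
Approximate values (kJ/mol): F 328, P 72, Se 195, Rb 47, Tl 19.
So from lowest to highest: Tl < Rb < P < Se < F.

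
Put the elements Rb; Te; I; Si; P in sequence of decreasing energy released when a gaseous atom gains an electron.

I > Te > Si > P > Rb

Si is in period 3, group 14; P is in period 3, group 15; Rb is in period 5, group 1; Te is in period 5, group 16; I is in period 5, group 17.
Electron affinity generally becomes more exothermic across a period toward the halogens and less exothermic down a group.
Here both period and group differ, so the two effects have to be weighed against each other.
P > Rb: both effects reinforce here, so P is clearly the higher of the two.
Si > P: this pair runs against the simple trend — see the exception note.
Te > Si: the two effects oppose for this pair; the across-period effect wins (190 vs 134 kJ/mol).
I > Te: I lies to the right of Te in period 5, so the across-period effect alone puts I higher.
Note the exception: Si has a higher electron affinity than P, contrary to the simple trend — adding an electron to P's half-filled 3p³ is unfavourable, so Si (3p²) has the more exothermic EA.
For reference (kJ/mol): Si 134, P 72, Rb 47, Te 190, I 295.
So from highest to lowest: I > Te > Si > P > Rb.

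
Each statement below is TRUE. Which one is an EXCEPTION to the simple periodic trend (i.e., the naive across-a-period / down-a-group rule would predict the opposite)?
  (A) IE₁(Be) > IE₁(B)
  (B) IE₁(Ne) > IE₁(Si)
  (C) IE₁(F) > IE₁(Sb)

(A)

The general trend: first ionisation energy increases across a period and decreases down a group.
(A) Be (period 2, group 2) vs B (period 2, group 13): the stated order contradicts the simple trend.
(B) Ne (period 2, group 18) vs Si (period 3, group 14): the stated order agrees with the simple trend.
(C) F (period 2, group 17) vs Sb (period 5, group 15): the stated order agrees with the simple trend.
The exception is (A): removing B's lone 2p electron is easier than breaking Be's filled 2s².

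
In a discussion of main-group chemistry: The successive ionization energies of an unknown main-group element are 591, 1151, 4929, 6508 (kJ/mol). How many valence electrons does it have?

2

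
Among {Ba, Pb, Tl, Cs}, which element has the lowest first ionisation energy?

Cs is in period 6, group 1; Ba is in period 6, group 2; Tl is in period 6, group 13; Pb is in period 6, group 14.
First ionization energy rises across a period (greater Z_eff holds electrons more tightly) and falls down a group (valence electrons are farther from the nucleus).
All lie in period 6, so first ionization energy increases left to right.
The lowest first ionisation energy among these belongs to Cs.

Cs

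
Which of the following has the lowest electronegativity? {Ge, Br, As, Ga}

Ga is in period 4, group 13; Ge is in period 4, group 14; As is in period 4, group 15; Br is in period 4, group 17.
Smaller atoms with higher effective nuclear charge are more electronegative.
All lie in period 4, so electronegativity increases left to right.
The lowest electronegativity among these belongs to Ga.

Ga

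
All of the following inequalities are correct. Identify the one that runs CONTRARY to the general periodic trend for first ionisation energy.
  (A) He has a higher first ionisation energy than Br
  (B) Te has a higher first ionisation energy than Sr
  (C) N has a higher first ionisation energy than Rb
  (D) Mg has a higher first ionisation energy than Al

(D)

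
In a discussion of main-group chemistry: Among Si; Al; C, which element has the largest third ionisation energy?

After 2 electrons have been removed, what remains? Si²⁺ still has 2 valence electrons; Al²⁺ still has 1 valence electron; C²⁺ still has 2 valence electrons.
All are still removing valence electrons, so compare the +2 ions as you would atoms: IE_3 generally rises across a period (higher Z_eff) and falls down a group (larger shell), subject to the usual subshell exceptions.
Valence configurations: Si²⁺ [Ne]3s², Al²⁺ [Ne]3s¹, C²⁺ [He]2s².
The numbers (kJ/mol): Si 3232, Al 2745, C 4620.
Hence IE_3: Al < Si < C.

C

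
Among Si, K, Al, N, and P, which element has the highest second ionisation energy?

After 1 electron has been removed, what remains? Si⁺ still has 3 valence electrons; K⁺ is the bare [Ar] core; Al⁺ still has 2 valence electrons; N⁺ still has 4 valence electrons; P⁺ still has 4 valence electrons.
Core electrons are held far more tightly than valence electrons, so K tops the IE_2 order.
Valence configurations: Si⁺ [Ne]3s²3p¹, Al⁺ [Ne]3s², N⁺ [He]2s²2p², P⁺ [Ne]3s²3p².
Si⁺ loses a lone 3p electron whereas Al⁺ must break into a filled 3s² pair, so IE_2(Al) > IE_2(Si) even though Si has the higher nuclear charge.
Approximate IE_2 values (kJ/mol): Si 1577, K 3052, Al 1817, N 2856, P 1907.
Hence IE_2: Si < Al < P < N < K.

K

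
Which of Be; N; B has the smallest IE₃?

Consider each +2 ion: Be²⁺ is the bare [He] core; N²⁺ still has 3 valence electrons; B²⁺ still has 1 valence electron.
Breaking into a closed-shell core is much more expensive than removing a leftover valence electron — Be has the largest IE_3 here.
Valence configurations: N²⁺ [He]2s²2p¹, B²⁺ [He]2s¹.
Approximate IE_3 values (kJ/mol): Be 14849, N 4578, B 3660.
Hence IE_3: B < N < Be.

B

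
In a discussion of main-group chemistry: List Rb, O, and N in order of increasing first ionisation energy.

N is in period 2, group 15; O is in period 2, group 16; Rb is in period 5, group 1.
Removing the outermost electron gets harder across a period and easier down a group.
Neither a single period nor a single group — weigh both effects.
O > Rb: relative to Rb, both the across-period and down-group shifts push O's first ionization energy up.
N > O: this pair runs against the simple trend — see the exception note.
Note the exception: N has a higher first ionization energy than O, contrary to the simple trend — pairing an electron in O's 2p⁴ costs repulsion energy, so O ionizes more easily than half-filled N (2p³).
For reference (kJ/mol): N 1402, O 1314, Rb 403.
So from lowest to highest: Rb < O < N.

Rb < O < N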